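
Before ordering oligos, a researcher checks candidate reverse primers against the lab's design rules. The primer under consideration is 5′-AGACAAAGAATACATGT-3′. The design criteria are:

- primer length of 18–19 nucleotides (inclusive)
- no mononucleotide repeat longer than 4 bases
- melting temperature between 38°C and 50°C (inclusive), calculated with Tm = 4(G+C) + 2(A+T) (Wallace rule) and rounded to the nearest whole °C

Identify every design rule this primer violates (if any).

Fails: length.

Base counts: A=9, T=3, G=3, C=2 (length 17).
length: length 17, outside 18–19 ✗
homopolymer run: longest run = 3 ✓
Tm: Tm = 2·12 + 4·5 = 44°C ✓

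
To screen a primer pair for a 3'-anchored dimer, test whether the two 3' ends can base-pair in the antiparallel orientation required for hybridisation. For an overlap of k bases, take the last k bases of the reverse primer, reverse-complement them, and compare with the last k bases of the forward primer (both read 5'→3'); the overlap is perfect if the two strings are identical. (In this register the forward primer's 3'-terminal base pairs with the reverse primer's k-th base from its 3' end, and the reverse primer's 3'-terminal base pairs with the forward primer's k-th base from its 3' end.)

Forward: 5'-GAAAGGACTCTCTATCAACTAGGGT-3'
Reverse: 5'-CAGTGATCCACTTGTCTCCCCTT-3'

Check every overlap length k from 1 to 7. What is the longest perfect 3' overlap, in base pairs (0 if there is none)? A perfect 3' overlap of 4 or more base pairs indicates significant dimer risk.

Last 7 bases (5'→3') — forward …CTAGGGT, reverse …TCCCCTT.
Reverse complement of the reverse primer's last 7 bases: AAGGGGA; its first k bases are the reverse complement of the reverse primer's last k bases, so a perfect k-base overlap needs the forward primer's last k bases to equal them.
Comparing (forward last k vs required): k=1: T vs A ✗; k=2: GT vs AA ✗; k=3: GGT vs AAG ✗; k=4: GGGT vs AAGG ✗; k=5: AGGGT vs AAGGG ✗; k=6: TAGGGT vs AAGGGG ✗; k=7: CTAGGGT vs AAGGGGA ✗.
No overlap length from 1 to 7 is perfect, so the longest perfect 3' overlap is 0.

Longest perfect overlap: 0 complementary base pairs; below the dimer-risk threshold (threshold 4).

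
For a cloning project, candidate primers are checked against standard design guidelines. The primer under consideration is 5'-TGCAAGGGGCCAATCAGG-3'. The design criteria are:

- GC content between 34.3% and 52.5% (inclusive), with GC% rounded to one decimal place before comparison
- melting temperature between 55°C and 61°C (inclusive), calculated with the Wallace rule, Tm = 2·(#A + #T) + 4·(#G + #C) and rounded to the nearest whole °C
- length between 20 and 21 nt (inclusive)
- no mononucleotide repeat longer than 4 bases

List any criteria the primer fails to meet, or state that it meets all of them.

Base counts: A=5, T=2, G=7, C=4 (length 18).
GC content: GC 11/18 = 61.1%, outside 34.3–52.5% ✗
Tm: Tm = 2·7 + 4·11 = 58°C ✓
length: length 18, outside 20–21 ✗
homopolymer run: longest run = 4 ✓

Fails: GC content, length.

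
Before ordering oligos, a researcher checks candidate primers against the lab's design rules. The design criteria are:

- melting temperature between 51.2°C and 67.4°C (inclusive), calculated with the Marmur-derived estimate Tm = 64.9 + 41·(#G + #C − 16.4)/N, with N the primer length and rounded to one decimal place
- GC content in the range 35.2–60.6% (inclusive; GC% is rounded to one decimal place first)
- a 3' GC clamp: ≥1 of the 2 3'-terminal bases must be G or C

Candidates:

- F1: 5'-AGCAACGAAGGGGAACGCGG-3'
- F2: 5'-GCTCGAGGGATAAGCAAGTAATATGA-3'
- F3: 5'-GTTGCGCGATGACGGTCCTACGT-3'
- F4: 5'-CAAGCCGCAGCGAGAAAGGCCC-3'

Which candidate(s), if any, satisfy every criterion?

F1 (20 nt, A=7 T=0 G=9 C=4): Tm = 64.9 + 41·(13 − 16.4)/20 = 57.9°C ✓; GC 13/20 = 65.0%, outside 35.2–60.6% ✗; 3' end GG has 2 G/C ✓ — fails.
F2 (26 nt, A=10 T=5 G=8 C=3): Tm = 64.9 + 41·(11 − 16.4)/26 = 56.4°C ✓; GC 11/26 = 42.3% ✓; 3' end GA has 1 G/C ✓ — passes.
F3 (23 nt, A=3 T=6 G=8 C=6): Tm = 64.9 + 41·(14 − 16.4)/23 = 60.6°C ✓; GC 14/23 = 60.9%, outside 35.2–60.6% ✗; 3' end GT has 1 G/C ✓ — fails.
F4 (22 nt, A=7 T=0 G=7 C=8): Tm = 64.9 + 41·(15 − 16.4)/22 = 62.3°C ✓; GC 15/22 = 68.2%, outside 35.2–60.6% ✗; 3' end CC has 2 G/C ✓ — fails.

F2 only.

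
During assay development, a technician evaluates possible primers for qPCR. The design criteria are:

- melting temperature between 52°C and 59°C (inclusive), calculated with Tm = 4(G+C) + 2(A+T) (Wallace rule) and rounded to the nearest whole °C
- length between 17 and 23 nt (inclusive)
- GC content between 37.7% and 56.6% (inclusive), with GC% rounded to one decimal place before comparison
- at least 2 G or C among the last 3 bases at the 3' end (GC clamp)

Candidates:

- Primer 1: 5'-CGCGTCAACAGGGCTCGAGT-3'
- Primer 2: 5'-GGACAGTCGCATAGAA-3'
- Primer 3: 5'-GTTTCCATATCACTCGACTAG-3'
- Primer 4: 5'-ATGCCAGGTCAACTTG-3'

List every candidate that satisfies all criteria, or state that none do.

Primer 1 (20 nt, A=4 T=3 G=7 C=6): Tm = 2·7 + 4·13 = 66°C, outside 52–59°C ✗; length 20 ✓; GC 13/20 = 65.0%, outside 37.7–56.6% ✗; 3' end AGT has 1 G/C, need ≥2 ✗ — fails.
Primer 2 (16 nt, A=6 T=2 G=5 C=3): Tm = 2·8 + 4·8 = 48°C, outside 52–59°C ✗; length 16, outside 17–23 ✗; GC 8/16 = 50.0% ✓; 3' end GAA has 1 G/C, need ≥2 ✗ — fails.
Primer 3 (21 nt, A=5 T=7 G=3 C=6): Tm = 2·12 + 4·9 = 60°C, outside 52–59°C ✗; length 21 ✓; GC 9/21 = 42.9% ✓; 3' end TAG has 1 G/C, need ≥2 ✗ — fails.
Primer 4 (16 nt, A=4 T=4 G=4 C=4): Tm = 2·8 + 4·8 = 48°C, outside 52–59°C ✗; length 16, outside 17–23 ✗; GC 8/16 = 50.0% ✓; 3' end TTG has 1 G/C, need ≥2 ✗ — fails.

None of the candidates satisfy all criteria.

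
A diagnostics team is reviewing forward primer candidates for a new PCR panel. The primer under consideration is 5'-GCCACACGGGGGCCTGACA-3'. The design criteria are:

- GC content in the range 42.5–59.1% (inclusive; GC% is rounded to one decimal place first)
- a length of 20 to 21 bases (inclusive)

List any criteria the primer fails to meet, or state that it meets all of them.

Fails: GC content, length.

Base counts: A=4, T=1, G=7, C=7 (length 19).
GC content: GC 14/19 = 73.7%, outside 42.5–59.1% ✗
length: length 19, outside 20–21 ✗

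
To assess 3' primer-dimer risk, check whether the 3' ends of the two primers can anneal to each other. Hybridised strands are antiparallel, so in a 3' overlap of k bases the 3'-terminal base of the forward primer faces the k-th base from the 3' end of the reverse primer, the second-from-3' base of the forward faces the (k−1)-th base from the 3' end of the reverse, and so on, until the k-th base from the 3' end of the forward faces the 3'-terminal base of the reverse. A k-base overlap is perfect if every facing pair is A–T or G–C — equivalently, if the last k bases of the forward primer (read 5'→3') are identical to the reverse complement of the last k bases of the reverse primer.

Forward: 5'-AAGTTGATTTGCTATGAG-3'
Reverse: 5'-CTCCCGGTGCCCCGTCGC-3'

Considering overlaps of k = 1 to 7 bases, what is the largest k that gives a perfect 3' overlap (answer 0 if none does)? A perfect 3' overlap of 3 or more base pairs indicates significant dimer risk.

Longest perfect overlap: 1 complementary base pair; below the dimer-risk threshold (threshold 3).

Last 7 bases (5'→3') — forward …CTATGAG, reverse …CCGTCGC.
Reverse complement of the reverse primer's last 7 bases: GCGACGG; its first k bases are the reverse complement of the reverse primer's last k bases, so a perfect k-base overlap needs the forward primer's last k bases to equal them.
Comparing (forward last k vs required): k=1: G vs G ✓; k=2: AG vs GC ✗; k=3: GAG vs GCG ✗; k=4: TGAG vs GCGA ✗; k=5: ATGAG vs GCGAC ✗; k=6: TATGAG vs GCGACG ✗; k=7: CTATGAG vs GCGACGG ✗.
Only k = 1 is perfect, so the longest perfect 3' overlap is 1.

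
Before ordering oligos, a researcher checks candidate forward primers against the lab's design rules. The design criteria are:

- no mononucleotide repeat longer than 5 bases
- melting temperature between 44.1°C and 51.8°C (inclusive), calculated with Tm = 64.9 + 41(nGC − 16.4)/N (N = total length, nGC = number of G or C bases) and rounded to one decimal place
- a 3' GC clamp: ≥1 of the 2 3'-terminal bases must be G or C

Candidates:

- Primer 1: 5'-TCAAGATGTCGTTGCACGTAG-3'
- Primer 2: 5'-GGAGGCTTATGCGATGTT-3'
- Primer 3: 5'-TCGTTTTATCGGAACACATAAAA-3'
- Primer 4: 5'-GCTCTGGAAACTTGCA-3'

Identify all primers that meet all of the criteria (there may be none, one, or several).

Primer 1 (21 nt, A=5 T=6 G=6 C=4): longest run = 2 ✓; Tm = 64.9 + 41·(10 − 16.4)/21 = 52.4°C, outside 44.1–51.8°C ✗; 3' end AG has 1 G/C ✓ — fails.
Primer 2 (18 nt, A=3 T=6 G=7 C=2): longest run = 2 ✓; Tm = 64.9 + 41·(9 − 16.4)/18 = 48.0°C ✓; 3' end TT has 0 G/C, need ≥1 ✗ — fails.
Primer 3 (23 nt, A=9 T=7 G=3 C=4): longest run = 4 ✓; Tm = 64.9 + 41·(7 − 16.4)/23 = 48.1°C ✓; 3' end AA has 0 G/C, need ≥1 ✗ — fails.
Primer 4 (16 nt, A=4 T=4 G=4 C=4): longest run = 3 ✓; Tm = 64.9 + 41·(8 − 16.4)/16 = 43.4°C, outside 44.1–51.8°C ✗; 3' end CA has 1 G/C ✓ — fails.

None of the candidates satisfy all criteria.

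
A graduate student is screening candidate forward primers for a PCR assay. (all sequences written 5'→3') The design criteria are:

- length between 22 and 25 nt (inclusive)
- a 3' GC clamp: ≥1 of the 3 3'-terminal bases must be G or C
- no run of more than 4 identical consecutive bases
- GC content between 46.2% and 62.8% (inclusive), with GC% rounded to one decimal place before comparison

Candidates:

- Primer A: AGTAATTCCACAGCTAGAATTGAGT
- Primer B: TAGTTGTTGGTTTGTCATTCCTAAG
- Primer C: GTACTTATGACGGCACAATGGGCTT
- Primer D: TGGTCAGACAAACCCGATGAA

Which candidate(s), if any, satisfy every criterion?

Primer C only.

Primer A (25 nt, A=9 T=7 G=5 C=4): length 25 ✓; 3' end AGT has 1 G/C ✓; longest run = 2 ✓; GC 9/25 = 36.0%, outside 46.2–62.8% ✗ — fails.
Primer B (25 nt, A=4 T=12 G=6 C=3): length 25 ✓; 3' end AAG has 1 G/C ✓; longest run = 3 ✓; GC 9/25 = 36.0%, outside 46.2–62.8% ✗ — fails.
Primer C (25 nt, A=6 T=7 G=7 C=5): length 25 ✓; 3' end CTT has 1 G/C ✓; longest run = 3 ✓; GC 12/25 = 48.0% ✓ — passes.
Primer D (21 nt, A=8 T=3 G=5 C=5): length 21, outside 22–25 ✗; 3' end GAA has 1 G/C ✓; longest run = 3 ✓; GC 10/21 = 47.6% ✓ — fails.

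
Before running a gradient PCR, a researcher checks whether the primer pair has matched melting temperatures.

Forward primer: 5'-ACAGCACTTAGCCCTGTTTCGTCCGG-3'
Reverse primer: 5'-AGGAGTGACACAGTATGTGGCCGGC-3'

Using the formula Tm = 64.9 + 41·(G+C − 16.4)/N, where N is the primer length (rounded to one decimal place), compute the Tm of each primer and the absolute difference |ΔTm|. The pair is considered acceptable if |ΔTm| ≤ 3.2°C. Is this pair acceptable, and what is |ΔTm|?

|ΔTm| = 0.1°C; the pair is acceptable.

Forward: G+C = 15, N = 26 → Tm = 64.9 + 41·(15 − 16.4)/26 = 62.7°C.
Reverse: G+C = 15, N = 25 → Tm = 64.9 + 41·(15 − 16.4)/25 = 62.6°C.
|ΔTm| = |62.7 − 62.6| = 0.1°C, ≤ 3.2°C.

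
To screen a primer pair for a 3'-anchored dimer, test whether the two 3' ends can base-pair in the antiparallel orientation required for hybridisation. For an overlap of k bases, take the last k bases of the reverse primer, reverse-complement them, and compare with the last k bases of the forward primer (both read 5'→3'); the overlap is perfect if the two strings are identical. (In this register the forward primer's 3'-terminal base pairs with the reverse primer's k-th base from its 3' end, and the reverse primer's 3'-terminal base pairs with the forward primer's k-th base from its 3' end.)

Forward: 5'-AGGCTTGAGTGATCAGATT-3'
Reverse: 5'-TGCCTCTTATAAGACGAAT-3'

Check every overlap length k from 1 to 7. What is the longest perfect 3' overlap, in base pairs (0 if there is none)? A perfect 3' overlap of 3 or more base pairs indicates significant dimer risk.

Last 7 bases (5'→3') — forward …TCAGATT, reverse …GACGAAT.
Reverse complement of the reverse primer's last 7 bases: ATTCGTC; its first k bases are the reverse complement of the reverse primer's last k bases, so a perfect k-base overlap needs the forward primer's last k bases to equal them.
Comparing (forward last k vs required): k=1: T vs A ✗; k=2: TT vs AT ✗; k=3: ATT vs ATT ✓; k=4: GATT vs ATTC ✗; k=5: AGATT vs ATTCG ✗; k=6: CAGATT vs ATTCGT ✗; k=7: TCAGATT vs ATTCGTC ✗.
Only k = 3 is perfect, so the longest perfect 3' overlap is 3.

Longest perfect overlap: 3 complementary base pairs; significant dimer risk (threshold 3).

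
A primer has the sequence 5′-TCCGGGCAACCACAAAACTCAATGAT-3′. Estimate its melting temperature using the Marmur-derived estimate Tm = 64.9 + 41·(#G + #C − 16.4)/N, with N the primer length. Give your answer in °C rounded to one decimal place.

58.0°C

Base counts: A=10, T=4, G=4, C=8; G+C = 12, N = 26.
Tm = 64.9 + 41·(12 − 16.4)/26 = 64.9 + -180.40/26 = 58.0°C.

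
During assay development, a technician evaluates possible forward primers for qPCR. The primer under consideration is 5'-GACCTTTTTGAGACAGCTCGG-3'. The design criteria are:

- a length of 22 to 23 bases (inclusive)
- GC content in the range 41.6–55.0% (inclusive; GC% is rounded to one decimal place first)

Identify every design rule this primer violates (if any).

Base counts: A=4, T=6, G=6, C=5 (length 21).
length: length 21, outside 22–23 ✗
GC content: GC 11/21 = 52.4% ✓

Fails: length.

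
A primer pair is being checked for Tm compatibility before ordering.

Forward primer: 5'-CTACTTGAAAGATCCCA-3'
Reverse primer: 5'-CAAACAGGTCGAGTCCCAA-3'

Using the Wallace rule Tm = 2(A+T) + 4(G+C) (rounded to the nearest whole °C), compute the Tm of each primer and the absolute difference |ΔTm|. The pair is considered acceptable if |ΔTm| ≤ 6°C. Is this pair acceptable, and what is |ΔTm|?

Forward: A=6 T=4 G=2 C=5 → Tm = 2·10 + 4·7 = 48°C.
Reverse: A=7 T=2 G=4 C=6 → Tm = 2·9 + 4·10 = 58°C.
|ΔTm| = |48 − 58| = 10°C, > 6°C.

|ΔTm| = 10°C; the pair is not acceptable.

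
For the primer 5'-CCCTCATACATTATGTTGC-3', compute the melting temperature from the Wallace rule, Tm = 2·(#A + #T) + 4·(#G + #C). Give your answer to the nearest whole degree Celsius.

54°C

Base counts: A=4, T=7, G=2, C=6 (length 19).
Tm = 2·(4+7) + 4·(2+6) = 2·11 + 4·8 = 22 + 32 = 54°C.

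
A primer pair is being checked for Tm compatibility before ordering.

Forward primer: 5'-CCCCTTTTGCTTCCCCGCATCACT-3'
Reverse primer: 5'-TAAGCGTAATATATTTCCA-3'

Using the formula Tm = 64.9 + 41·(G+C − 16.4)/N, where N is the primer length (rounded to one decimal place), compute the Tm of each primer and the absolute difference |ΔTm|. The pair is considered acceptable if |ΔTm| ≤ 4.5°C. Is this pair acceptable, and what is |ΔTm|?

|ΔTm| = 20.5°C; the pair is not acceptable.

Forward: G+C = 14, N = 24 → Tm = 64.9 + 41·(14 − 16.4)/24 = 60.8°C.
Reverse: G+C = 5, N = 19 → Tm = 64.9 + 41·(5 − 16.4)/19 = 40.3°C.
|ΔTm| = |60.8 − 40.3| = 20.5°C, > 4.5°C.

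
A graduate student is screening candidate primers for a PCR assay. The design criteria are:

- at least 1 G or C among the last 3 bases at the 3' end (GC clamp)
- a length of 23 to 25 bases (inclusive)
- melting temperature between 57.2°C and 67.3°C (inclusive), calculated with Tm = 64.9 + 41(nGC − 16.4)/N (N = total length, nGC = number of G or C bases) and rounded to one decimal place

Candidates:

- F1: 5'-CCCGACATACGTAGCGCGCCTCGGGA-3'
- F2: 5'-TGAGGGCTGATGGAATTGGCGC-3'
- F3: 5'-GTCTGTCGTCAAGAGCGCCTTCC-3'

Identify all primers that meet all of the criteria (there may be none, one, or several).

F1 (26 nt, A=5 T=3 G=8 C=10): 3' end GGA has 2 G/C ✓; length 26, outside 23–25 ✗; Tm = 64.9 + 41·(18 − 16.4)/26 = 67.4°C, outside 57.2–67.3°C ✗ — fails.
F2 (22 nt, A=4 T=5 G=10 C=3): 3' end CGC has 3 G/C ✓; length 22, outside 23–25 ✗; Tm = 64.9 + 41·(13 − 16.4)/22 = 58.6°C ✓ — fails.
F3 (23 nt, A=3 T=6 G=6 C=8): 3' end TCC has 2 G/C ✓; length 23 ✓; Tm = 64.9 + 41·(14 − 16.4)/23 = 60.6°C ✓ — passes.

F3 only.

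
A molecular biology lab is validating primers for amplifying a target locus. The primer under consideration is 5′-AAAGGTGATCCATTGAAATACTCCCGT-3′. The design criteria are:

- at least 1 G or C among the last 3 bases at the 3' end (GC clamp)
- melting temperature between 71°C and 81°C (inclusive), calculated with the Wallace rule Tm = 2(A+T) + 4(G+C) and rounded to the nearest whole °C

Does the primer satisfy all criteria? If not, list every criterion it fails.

Meets all criteria.

Base counts: A=9, T=7, G=5, C=6 (length 27).
GC clamp: 3' end CGT has 2 G/C ✓
Tm: Tm = 2·16 + 4·11 = 76°C ✓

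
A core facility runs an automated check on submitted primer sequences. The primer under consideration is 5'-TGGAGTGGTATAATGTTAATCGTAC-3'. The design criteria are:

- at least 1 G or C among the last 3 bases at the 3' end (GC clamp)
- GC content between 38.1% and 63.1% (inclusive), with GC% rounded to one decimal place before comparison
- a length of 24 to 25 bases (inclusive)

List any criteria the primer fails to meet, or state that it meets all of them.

Base counts: A=7, T=9, G=7, C=2 (length 25).
GC clamp: 3' end TAC has 1 G/C ✓
GC content: GC 9/25 = 36.0%, outside 38.1–63.1% ✗
length: length 25 ✓

Fails: GC content.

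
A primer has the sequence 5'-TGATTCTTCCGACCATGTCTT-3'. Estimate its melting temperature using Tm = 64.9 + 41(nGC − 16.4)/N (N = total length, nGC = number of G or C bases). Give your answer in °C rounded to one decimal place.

Base counts: A=3, T=9, G=3, C=6; G+C = 9, N = 21.
Tm = 64.9 + 41·(9 − 16.4)/21 = 64.9 + -303.40/21 = 50.5°C.

50.5°C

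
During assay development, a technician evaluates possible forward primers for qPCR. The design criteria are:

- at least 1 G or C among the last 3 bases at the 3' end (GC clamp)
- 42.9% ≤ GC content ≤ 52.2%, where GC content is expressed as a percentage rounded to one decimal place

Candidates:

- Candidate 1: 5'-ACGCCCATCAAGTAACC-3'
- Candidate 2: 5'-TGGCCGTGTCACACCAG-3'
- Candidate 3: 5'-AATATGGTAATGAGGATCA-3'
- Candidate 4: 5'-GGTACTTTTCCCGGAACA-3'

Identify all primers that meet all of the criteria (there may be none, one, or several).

Candidate 1 (17 nt, A=6 T=2 G=2 C=7): 3' end ACC has 2 G/C ✓; GC 9/17 = 52.9%, outside 42.9–52.2% ✗ — fails.
Candidate 2 (17 nt, A=3 T=3 G=5 C=6): 3' end CAG has 2 G/C ✓; GC 11/17 = 64.7%, outside 42.9–52.2% ✗ — fails.
Candidate 3 (19 nt, A=8 T=5 G=5 C=1): 3' end TCA has 1 G/C ✓; GC 6/19 = 31.6%, outside 42.9–52.2% ✗ — fails.
Candidate 4 (18 nt, A=4 T=5 G=4 C=5): 3' end ACA has 1 G/C ✓; GC 9/18 = 50.0% ✓ — passes.

Candidate 4 only.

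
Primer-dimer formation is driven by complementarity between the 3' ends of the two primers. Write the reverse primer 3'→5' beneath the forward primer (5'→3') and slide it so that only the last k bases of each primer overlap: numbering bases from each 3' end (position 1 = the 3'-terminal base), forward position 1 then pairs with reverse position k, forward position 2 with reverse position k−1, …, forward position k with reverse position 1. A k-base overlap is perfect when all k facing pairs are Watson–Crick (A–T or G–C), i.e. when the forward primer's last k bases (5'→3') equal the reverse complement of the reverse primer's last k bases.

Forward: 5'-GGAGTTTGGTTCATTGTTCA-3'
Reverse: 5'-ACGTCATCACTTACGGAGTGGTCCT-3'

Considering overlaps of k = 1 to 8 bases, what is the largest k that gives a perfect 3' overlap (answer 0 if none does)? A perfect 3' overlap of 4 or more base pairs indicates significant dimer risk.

Longest perfect overlap: 1 complementary base pair; below the dimer-risk threshold (threshold 4).

Last 8 bases (5'→3') — forward …ATTGTTCA, reverse …GTGGTCCT.
Reverse complement of the reverse primer's last 8 bases: AGGACCAC; its first k bases are the reverse complement of the reverse primer's last k bases, so a perfect k-base overlap needs the forward primer's last k bases to equal them.
Comparing (forward last k vs required): k=1: A vs A ✓; k=2: CA vs AG ✗; k=3: TCA vs AGG ✗; k=4: TTCA vs AGGA ✗; k=5: GTTCA vs AGGAC ✗; k=6: TGTTCA vs AGGACC ✗; k=7: TTGTTCA vs AGGACCA ✗; k=8: ATTGTTCA vs AGGACCAC ✗.
Only k = 1 is perfect, so the longest perfect 3' overlap is 1.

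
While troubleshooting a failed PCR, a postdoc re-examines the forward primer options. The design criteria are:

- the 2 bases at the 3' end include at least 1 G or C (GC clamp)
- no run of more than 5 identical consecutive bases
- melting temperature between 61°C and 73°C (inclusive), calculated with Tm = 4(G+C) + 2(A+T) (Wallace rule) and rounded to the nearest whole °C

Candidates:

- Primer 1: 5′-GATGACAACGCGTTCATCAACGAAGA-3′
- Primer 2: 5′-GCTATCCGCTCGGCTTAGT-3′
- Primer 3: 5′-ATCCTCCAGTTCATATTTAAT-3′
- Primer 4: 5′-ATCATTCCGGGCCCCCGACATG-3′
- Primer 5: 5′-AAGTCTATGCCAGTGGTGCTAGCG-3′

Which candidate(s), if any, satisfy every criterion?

Primer 4 only.

Primer 1 (26 nt, A=10 T=4 G=6 C=6): 3' end GA has 1 G/C ✓; longest run = 2 ✓; Tm = 2·14 + 4·12 = 76°C, outside 61–73°C ✗ — fails.
Primer 2 (19 nt, A=2 T=6 G=5 C=6): 3' end GT has 1 G/C ✓; longest run = 2 ✓; Tm = 2·8 + 4·11 = 60°C, outside 61–73°C ✗ — fails.
Primer 3 (21 nt, A=6 T=9 G=1 C=5): 3' end AT has 0 G/C, need ≥1 ✗; longest run = 3 ✓; Tm = 2·15 + 4·6 = 54°C, outside 61–73°C ✗ — fails.
Primer 4 (22 nt, A=4 T=4 G=5 C=9): 3' end TG has 1 G/C ✓; longest run = 5 ✓; Tm = 2·8 + 4·14 = 72°C ✓ — passes.
Primer 5 (24 nt, A=5 T=6 G=8 C=5): 3' end CG has 2 G/C ✓; longest run = 2 ✓; Tm = 2·11 + 4·13 = 74°C, outside 61–73°C ✗ — fails.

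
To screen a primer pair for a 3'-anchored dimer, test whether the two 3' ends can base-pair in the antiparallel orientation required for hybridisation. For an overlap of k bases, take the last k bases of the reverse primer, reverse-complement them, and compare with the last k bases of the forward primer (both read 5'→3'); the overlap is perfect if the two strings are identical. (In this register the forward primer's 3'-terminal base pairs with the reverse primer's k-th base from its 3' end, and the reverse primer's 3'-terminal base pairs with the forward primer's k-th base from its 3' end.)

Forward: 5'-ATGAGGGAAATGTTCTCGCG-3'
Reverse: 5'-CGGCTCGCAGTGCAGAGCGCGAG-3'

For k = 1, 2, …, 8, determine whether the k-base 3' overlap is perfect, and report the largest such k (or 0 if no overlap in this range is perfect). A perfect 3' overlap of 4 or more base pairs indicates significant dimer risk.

Longest perfect overlap: 6 complementary base pairs; significant dimer risk (threshold 4).

Last 8 bases (5'→3') — forward …TTCTCGCG, reverse …AGCGCGAG.
Reverse complement of the reverse primer's last 8 bases: CTCGCGCT; its first k bases are the reverse complement of the reverse primer's last k bases, so a perfect k-base overlap needs the forward primer's last k bases to equal them.
Comparing (forward last k vs required): k=1: G vs C ✗; k=2: CG vs CT ✗; k=3: GCG vs CTC ✗; k=4: CGCG vs CTCG ✗; k=5: TCGCG vs CTCGC ✗; k=6: CTCGCG vs CTCGCG ✓; k=7: TCTCGCG vs CTCGCGC ✗; k=8: TTCTCGCG vs CTCGCGCT ✗.
Only k = 6 is perfect, so the longest perfect 3' overlap is 6.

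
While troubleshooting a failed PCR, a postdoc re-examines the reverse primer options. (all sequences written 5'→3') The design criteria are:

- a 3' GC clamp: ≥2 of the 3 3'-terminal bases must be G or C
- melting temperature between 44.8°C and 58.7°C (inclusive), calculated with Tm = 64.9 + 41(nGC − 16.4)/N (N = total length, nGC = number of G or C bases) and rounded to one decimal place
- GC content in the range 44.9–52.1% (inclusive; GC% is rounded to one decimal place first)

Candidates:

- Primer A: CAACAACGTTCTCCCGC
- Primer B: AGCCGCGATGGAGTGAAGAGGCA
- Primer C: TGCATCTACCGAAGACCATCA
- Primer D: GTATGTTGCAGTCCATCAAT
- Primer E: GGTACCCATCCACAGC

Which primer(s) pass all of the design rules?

Primer A (17 nt, A=4 T=3 G=2 C=8): 3' end CGC has 3 G/C ✓; Tm = 64.9 + 41·(10 − 16.4)/17 = 49.5°C ✓; GC 10/17 = 58.8%, outside 44.9–52.1% ✗ — fails.
Primer B (23 nt, A=7 T=2 G=10 C=4): 3' end GCA has 2 G/C ✓; Tm = 64.9 + 41·(14 − 16.4)/23 = 60.6°C, outside 44.8–58.7°C ✗; GC 14/23 = 60.9%, outside 44.9–52.1% ✗ — fails.
Primer C (21 nt, A=7 T=4 G=3 C=7): 3' end TCA has 1 G/C, need ≥2 ✗; Tm = 64.9 + 41·(10 − 16.4)/21 = 52.4°C ✓; GC 10/21 = 47.6% ✓ — fails.
Primer D (20 nt, A=5 T=7 G=4 C=4): 3' end AAT has 0 G/C, need ≥2 ✗; Tm = 64.9 + 41·(8 − 16.4)/20 = 47.7°C ✓; GC 8/20 = 40.0%, outside 44.9–52.1% ✗ — fails.
Primer E (16 nt, A=4 T=2 G=3 C=7): 3' end AGC has 2 G/C ✓; Tm = 64.9 + 41·(10 − 16.4)/16 = 48.5°C ✓; GC 10/16 = 62.5%, outside 44.9–52.1% ✗ — fails.

None of the candidates satisfy all criteria.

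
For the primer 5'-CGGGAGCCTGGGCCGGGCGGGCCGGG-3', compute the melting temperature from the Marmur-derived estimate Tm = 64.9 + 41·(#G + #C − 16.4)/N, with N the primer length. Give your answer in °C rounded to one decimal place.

76.9°C

Base counts: A=1, T=1, G=16, C=8; G+C = 24, N = 26.
Tm = 64.9 + 41·(24 − 16.4)/26 = 64.9 + 311.60/26 = 76.9°C.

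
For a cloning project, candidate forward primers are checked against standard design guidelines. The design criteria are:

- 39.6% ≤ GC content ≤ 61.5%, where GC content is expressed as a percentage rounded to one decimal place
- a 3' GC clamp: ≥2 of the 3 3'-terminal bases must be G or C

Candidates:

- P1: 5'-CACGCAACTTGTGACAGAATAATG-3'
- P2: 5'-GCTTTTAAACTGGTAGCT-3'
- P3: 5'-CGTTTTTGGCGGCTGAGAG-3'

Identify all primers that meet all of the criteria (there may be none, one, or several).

P3 only.

P1 (24 nt, A=9 T=5 G=5 C=5): GC 10/24 = 41.7% ✓; 3' end ATG has 1 G/C, need ≥2 ✗ — fails.
P2 (18 nt, A=4 T=7 G=4 C=3): GC 7/18 = 38.9%, outside 39.6–61.5% ✗; 3' end GCT has 2 G/C ✓ — fails.
P3 (19 nt, A=2 T=6 G=8 C=3): GC 11/19 = 57.9% ✓; 3' end GAG has 2 G/C ✓ — passes.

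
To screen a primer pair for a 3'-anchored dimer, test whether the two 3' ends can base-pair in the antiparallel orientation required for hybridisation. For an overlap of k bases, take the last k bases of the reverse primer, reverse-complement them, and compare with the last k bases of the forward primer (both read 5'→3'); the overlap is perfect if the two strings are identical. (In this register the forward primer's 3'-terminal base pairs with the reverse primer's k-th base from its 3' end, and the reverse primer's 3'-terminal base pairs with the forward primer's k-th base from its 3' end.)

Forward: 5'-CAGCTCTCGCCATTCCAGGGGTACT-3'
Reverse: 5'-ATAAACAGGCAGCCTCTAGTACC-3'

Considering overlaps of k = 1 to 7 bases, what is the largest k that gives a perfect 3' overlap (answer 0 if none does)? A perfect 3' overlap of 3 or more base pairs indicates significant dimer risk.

Last 7 bases (5'→3') — forward …GGGTACT, reverse …TAGTACC.
Reverse complement of the reverse primer's last 7 bases: GGTACTA; its first k bases are the reverse complement of the reverse primer's last k bases, so a perfect k-base overlap needs the forward primer's last k bases to equal them.
Comparing (forward last k vs required): k=1: T vs G ✗; k=2: CT vs GG ✗; k=3: ACT vs GGT ✗; k=4: TACT vs GGTA ✗; k=5: GTACT vs GGTAC ✗; k=6: GGTACT vs GGTACT ✓; k=7: GGGTACT vs GGTACTA ✗.
Only k = 6 is perfect, so the longest perfect 3' overlap is 6.

Longest perfect overlap: 6 complementary base pairs; significant dimer risk (threshold 3).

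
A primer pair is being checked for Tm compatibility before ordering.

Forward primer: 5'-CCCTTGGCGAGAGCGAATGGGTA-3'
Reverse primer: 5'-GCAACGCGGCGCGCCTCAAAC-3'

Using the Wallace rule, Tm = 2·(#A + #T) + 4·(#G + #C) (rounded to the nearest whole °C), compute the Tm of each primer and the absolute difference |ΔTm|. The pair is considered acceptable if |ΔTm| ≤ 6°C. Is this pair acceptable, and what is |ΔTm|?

|ΔTm| = 2°C; the pair is acceptable.

Forward: A=5 T=4 G=9 C=5 → Tm = 2·9 + 4·14 = 74°C.
Reverse: A=5 T=1 G=6 C=9 → Tm = 2·6 + 4·15 = 72°C.
|ΔTm| = |74 − 72| = 2°C, ≤ 6°C.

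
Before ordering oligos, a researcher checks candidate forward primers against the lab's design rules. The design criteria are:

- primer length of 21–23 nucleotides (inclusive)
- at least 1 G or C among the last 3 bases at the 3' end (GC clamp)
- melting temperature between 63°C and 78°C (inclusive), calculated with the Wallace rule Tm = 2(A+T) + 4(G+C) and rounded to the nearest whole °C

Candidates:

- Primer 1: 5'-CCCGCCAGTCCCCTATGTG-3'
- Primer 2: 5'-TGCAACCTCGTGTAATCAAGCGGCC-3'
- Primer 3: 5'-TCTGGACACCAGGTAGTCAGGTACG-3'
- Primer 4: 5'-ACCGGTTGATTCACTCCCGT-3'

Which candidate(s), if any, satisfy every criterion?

Primer 1 (19 nt, A=2 T=4 G=4 C=9): length 19, outside 21–23 ✗; 3' end GTG has 2 G/C ✓; Tm = 2·6 + 4·13 = 64°C ✓ — fails.
Primer 2 (25 nt, A=6 T=5 G=6 C=8): length 25, outside 21–23 ✗; 3' end GCC has 3 G/C ✓; Tm = 2·11 + 4·14 = 78°C ✓ — fails.
Primer 3 (25 nt, A=6 T=5 G=8 C=6): length 25, outside 21–23 ✗; 3' end ACG has 2 G/C ✓; Tm = 2·11 + 4·14 = 78°C ✓ — fails.
Primer 4 (20 nt, A=3 T=6 G=4 C=7): length 20, outside 21–23 ✗; 3' end CGT has 2 G/C ✓; Tm = 2·9 + 4·11 = 62°C, outside 63–78°C ✗ — fails.

None of the candidates satisfy all criteria.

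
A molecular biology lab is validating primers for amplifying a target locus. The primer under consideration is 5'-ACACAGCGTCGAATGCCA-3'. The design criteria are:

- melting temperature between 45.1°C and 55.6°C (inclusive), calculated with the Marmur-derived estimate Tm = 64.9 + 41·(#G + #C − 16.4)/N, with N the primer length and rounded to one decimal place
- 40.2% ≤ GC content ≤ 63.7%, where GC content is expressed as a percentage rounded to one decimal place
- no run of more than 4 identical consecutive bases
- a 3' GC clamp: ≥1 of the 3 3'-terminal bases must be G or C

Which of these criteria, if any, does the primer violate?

Meets all criteria.

Base counts: A=6, T=2, G=4, C=6 (length 18).
Tm: Tm = 64.9 + 41·(10 − 16.4)/18 = 50.3°C ✓
GC content: GC 10/18 = 55.6% ✓
homopolymer run: longest run = 2 ✓
GC clamp: 3' end CCA has 2 G/C ✓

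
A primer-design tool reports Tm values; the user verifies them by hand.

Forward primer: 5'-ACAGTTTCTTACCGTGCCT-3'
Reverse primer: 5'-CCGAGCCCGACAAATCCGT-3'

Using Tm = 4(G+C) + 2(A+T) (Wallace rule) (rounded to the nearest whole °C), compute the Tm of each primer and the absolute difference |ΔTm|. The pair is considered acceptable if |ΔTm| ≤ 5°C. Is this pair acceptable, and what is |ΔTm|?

|ΔTm| = 6°C; the pair is not acceptable.

Forward: A=3 T=7 G=3 C=6 → Tm = 2·10 + 4·9 = 56°C.
Reverse: A=5 T=2 G=4 C=8 → Tm = 2·7 + 4·12 = 62°C.
|ΔTm| = |56 − 62| = 6°C, > 5°C.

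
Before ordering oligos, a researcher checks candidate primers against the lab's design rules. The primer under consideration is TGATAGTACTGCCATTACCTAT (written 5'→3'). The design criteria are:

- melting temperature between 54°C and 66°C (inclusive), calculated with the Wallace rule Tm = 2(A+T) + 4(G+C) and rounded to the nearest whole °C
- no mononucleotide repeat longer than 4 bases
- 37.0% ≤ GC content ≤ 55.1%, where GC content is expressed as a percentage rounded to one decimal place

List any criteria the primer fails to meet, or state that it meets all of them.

Base counts: A=6, T=8, G=3, C=5 (length 22).
Tm: Tm = 2·14 + 4·8 = 60°C ✓
homopolymer run: longest run = 2 ✓
GC content: GC 8/22 = 36.4%, outside 37.0–55.1% ✗

Fails: GC content.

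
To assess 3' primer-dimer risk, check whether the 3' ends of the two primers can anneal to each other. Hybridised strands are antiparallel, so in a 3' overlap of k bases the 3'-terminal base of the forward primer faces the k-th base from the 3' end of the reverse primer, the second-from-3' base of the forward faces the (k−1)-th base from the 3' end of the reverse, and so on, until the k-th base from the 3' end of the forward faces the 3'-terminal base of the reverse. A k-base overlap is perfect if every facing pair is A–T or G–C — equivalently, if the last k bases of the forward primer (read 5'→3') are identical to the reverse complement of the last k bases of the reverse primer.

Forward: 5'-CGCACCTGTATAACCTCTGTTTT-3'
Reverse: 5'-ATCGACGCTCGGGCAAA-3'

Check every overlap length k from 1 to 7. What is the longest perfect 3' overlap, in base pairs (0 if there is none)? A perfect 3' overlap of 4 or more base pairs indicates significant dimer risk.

Longest perfect overlap: 3 complementary base pairs; below the dimer-risk threshold (threshold 4).

Last 7 bases (5'→3') — forward …CTGTTTT, reverse …GGGCAAA.
Reverse complement of the reverse primer's last 7 bases: TTTGCCC; its first k bases are the reverse complement of the reverse primer's last k bases, so a perfect k-base overlap needs the forward primer's last k bases to equal them.
Comparing (forward last k vs required): k=1: T vs T ✓; k=2: TT vs TT ✓; k=3: TTT vs TTT ✓; k=4: TTTT vs TTTG ✗; k=5: GTTTT vs TTTGC ✗; k=6: TGTTTT vs TTTGCC ✗; k=7: CTGTTTT vs TTTGCCC ✗.
Perfect overlaps at k = 1, 2, 3; the largest is 3.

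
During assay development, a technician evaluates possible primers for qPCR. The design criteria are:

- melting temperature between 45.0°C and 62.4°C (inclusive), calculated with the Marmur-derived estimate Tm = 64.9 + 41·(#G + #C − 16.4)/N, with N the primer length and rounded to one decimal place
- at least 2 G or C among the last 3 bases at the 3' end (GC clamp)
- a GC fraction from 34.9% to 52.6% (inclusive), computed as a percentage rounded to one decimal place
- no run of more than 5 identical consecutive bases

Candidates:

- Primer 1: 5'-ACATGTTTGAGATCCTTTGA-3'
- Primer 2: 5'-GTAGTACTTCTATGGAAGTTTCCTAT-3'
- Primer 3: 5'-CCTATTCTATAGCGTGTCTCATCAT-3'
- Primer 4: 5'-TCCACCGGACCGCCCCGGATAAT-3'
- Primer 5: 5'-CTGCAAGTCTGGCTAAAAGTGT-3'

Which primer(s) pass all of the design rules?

None of the candidates satisfy all criteria.

Primer 1 (20 nt, A=5 T=8 G=4 C=3): Tm = 64.9 + 41·(7 − 16.4)/20 = 45.6°C ✓; 3' end TGA has 1 G/C, need ≥2 ✗; GC 7/20 = 35.0% ✓; longest run = 3 ✓ — fails.
Primer 2 (26 nt, A=6 T=11 G=5 C=4): Tm = 64.9 + 41·(9 − 16.4)/26 = 53.2°C ✓; 3' end TAT has 0 G/C, need ≥2 ✗; GC 9/26 = 34.6%, outside 34.9–52.6% ✗; longest run = 3 ✓ — fails.
Primer 3 (25 nt, A=5 T=10 G=3 C=7): Tm = 64.9 + 41·(10 − 16.4)/25 = 54.4°C ✓; 3' end CAT has 1 G/C, need ≥2 ✗; GC 10/25 = 40.0% ✓; longest run = 2 ✓ — fails.
Primer 4 (23 nt, A=5 T=3 G=5 C=10): Tm = 64.9 + 41·(15 − 16.4)/23 = 62.4°C ✓; 3' end AAT has 0 G/C, need ≥2 ✗; GC 15/23 = 65.2%, outside 34.9–52.6% ✗; longest run = 4 ✓ — fails.
Primer 5 (22 nt, A=6 T=6 G=6 C=4): Tm = 64.9 + 41·(10 − 16.4)/22 = 53.0°C ✓; 3' end TGT has 1 G/C, need ≥2 ✗; GC 10/22 = 45.5% ✓; longest run = 4 ✓ — fails.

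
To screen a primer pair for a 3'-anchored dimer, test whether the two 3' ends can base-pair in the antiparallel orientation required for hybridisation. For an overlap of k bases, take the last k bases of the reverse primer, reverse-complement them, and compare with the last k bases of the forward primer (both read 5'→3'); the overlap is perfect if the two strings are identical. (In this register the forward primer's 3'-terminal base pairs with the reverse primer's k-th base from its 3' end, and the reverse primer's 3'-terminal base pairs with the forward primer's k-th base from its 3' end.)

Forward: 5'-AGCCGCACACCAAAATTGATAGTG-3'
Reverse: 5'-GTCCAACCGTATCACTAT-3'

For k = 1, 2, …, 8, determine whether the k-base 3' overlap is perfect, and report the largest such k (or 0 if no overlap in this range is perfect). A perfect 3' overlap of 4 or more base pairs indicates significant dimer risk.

Longest perfect overlap: 6 complementary base pairs; significant dimer risk (threshold 4).

Last 8 bases (5'→3') — forward …TGATAGTG, reverse …ATCACTAT.
Reverse complement of the reverse primer's last 8 bases: ATAGTGAT; its first k bases are the reverse complement of the reverse primer's last k bases, so a perfect k-base overlap needs the forward primer's last k bases to equal them.
Comparing (forward last k vs required): k=1: G vs A ✗; k=2: TG vs AT ✗; k=3: GTG vs ATA ✗; k=4: AGTG vs ATAG ✗; k=5: TAGTG vs ATAGT ✗; k=6: ATAGTG vs ATAGTG ✓; k=7: GATAGTG vs ATAGTGA ✗; k=8: TGATAGTG vs ATAGTGAT ✗.
Only k = 6 is perfect, so the longest perfect 3' overlap is 6.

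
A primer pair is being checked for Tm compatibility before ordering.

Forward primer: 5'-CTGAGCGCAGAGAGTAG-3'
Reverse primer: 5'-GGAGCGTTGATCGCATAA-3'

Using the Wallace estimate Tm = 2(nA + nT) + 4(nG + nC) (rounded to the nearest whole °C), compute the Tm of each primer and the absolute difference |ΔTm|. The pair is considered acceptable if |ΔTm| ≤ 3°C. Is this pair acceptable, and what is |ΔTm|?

Forward: A=5 T=2 G=7 C=3 → Tm = 2·7 + 4·10 = 54°C.
Reverse: A=5 T=4 G=6 C=3 → Tm = 2·9 + 4·9 = 54°C.
|ΔTm| = |54 − 54| = 0°C, ≤ 3°C.

|ΔTm| = 0°C; the pair is acceptable.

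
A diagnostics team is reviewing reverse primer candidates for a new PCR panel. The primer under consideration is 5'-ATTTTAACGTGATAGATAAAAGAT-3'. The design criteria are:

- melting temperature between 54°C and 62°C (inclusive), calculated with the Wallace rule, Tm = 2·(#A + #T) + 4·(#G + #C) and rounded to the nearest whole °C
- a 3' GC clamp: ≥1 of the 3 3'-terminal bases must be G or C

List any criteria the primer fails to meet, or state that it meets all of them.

Base counts: A=11, T=8, G=4, C=1 (length 24).
Tm: Tm = 2·19 + 4·5 = 58°C ✓
GC clamp: 3' end GAT has 1 G/C ✓

Meets all criteria.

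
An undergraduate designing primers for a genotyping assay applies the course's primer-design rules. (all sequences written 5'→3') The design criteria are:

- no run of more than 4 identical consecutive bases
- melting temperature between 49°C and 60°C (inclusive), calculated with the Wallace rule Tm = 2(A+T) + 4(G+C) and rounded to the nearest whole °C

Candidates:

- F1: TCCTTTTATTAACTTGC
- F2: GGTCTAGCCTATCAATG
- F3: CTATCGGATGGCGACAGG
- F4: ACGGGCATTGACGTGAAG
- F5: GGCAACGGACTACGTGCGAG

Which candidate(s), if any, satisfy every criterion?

F2, F3 and F4.

F1 (17 nt, A=3 T=9 G=1 C=4): longest run = 4 ✓; Tm = 2·12 + 4·5 = 44°C, outside 49–60°C ✗ — fails.
F2 (17 nt, A=4 T=5 G=4 C=4): longest run = 2 ✓; Tm = 2·9 + 4·8 = 50°C ✓ — passes.
F3 (18 nt, A=4 T=3 G=7 C=4): longest run = 2 ✓; Tm = 2·7 + 4·11 = 58°C ✓ — passes.
F4 (18 nt, A=5 T=3 G=7 C=3): longest run = 3 ✓; Tm = 2·8 + 4·10 = 56°C ✓ — passes.
F5 (20 nt, A=5 T=2 G=8 C=5): longest run = 2 ✓; Tm = 2·7 + 4·13 = 66°C, outside 49–60°C ✗ — fails.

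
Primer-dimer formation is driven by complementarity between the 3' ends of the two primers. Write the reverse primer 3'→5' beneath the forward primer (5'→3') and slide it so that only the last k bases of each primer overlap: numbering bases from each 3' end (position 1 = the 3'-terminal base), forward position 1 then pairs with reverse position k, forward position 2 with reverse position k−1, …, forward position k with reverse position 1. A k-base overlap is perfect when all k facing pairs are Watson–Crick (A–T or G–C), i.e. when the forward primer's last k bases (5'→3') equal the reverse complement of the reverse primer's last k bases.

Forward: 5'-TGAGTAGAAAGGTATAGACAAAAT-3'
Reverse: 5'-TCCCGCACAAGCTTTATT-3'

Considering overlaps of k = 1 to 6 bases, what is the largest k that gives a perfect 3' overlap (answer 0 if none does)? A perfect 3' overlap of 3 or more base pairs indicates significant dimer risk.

Longest perfect overlap: 3 complementary base pairs; significant dimer risk (threshold 3).

Last 6 bases (5'→3') — forward …CAAAAT, reverse …TTTATT.
Reverse complement of the reverse primer's last 6 bases: AATAAA; its first k bases are the reverse complement of the reverse primer's last k bases, so a perfect k-base overlap needs the forward primer's last k bases to equal them.
Comparing (forward last k vs required): k=1: T vs A ✗; k=2: AT vs AA ✗; k=3: AAT vs AAT ✓; k=4: AAAT vs AATA ✗; k=5: AAAAT vs AATAA ✗; k=6: CAAAAT vs AATAAA ✗.
Only k = 3 is perfect, so the longest perfect 3' overlap is 3.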